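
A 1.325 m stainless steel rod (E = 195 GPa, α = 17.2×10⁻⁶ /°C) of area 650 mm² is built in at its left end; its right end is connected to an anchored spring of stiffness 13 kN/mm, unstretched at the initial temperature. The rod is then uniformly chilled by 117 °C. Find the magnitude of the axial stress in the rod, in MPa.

σ ≈ 46.9 MPa (tensile)

The unrestrained thermal change is αΔT L = 17.2×10⁻⁶ × 117 × 1325 = 2.666 mm.
With a force P in the spring, the elastic change of the rod is PL/(AE) and that of the spring is P/k; compatibility requires their sum to equal δ_free.
P [ L/(AE) + 1/k ] = δ_free → P [ 1325/(650×195×10³) + 1/(13×10³) ] = 2.666.
P = 2.666 / 8.738×10⁻⁵ = 30520 N.
σ = P/A = 30520/650 = 46.95 MPa.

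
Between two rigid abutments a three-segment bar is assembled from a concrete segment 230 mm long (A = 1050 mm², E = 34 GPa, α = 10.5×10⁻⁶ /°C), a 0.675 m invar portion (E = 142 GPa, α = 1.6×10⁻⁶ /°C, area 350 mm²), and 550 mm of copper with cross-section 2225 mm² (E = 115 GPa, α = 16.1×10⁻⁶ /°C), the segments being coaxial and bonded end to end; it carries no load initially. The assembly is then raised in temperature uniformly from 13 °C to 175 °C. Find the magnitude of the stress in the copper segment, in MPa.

With the walls removed the bar would change length by δ_free = Σ αᵢΔT Lᵢ = 10.5×10⁻⁶×162×230 + 1.6×10⁻⁶×162×675 + 16.1×10⁻⁶×162×550 = 2.001 mm.
The rigid supports impose zero overall length change; the single axial force P common to all segments must satisfy P Σ Lᵢ/(AᵢEᵢ) = δ_free.
Σ Lᵢ/(AᵢEᵢ) = 230/(1050×34×10³) + 675/(350×142×10³) + 550/(2225×115×10³) = 2.217×10⁻⁵ mm/N.
So P = 2.001 / 2.217×10⁻⁵ = 90.23 kN, compressive.
σ_{copper} = P / A = 90230 / 2225 = 40.55 MPa.

σ ≈ 40.6 MPa (compressive)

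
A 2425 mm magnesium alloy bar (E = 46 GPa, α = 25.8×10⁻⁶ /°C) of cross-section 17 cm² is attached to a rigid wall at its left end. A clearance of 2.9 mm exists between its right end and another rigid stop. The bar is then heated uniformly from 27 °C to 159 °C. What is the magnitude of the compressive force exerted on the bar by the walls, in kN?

Unrestrained expansion: δ_free = αΔT L = 25.8×10⁻⁶ × 132 × 2425 = 8.259 mm.
After closing the 2.9 mm clearance, 8.259 − 2.9 = 5.359 mm of expansion remains to be suppressed by the wall.
So σ = E(δ_free − g)/L = 46×10³ × 5.359/2425 = 101.6 MPa.
Force on the wall = σA = 101.6 × 1700 mm² = 172.8 kN.

P ≈ 173 kN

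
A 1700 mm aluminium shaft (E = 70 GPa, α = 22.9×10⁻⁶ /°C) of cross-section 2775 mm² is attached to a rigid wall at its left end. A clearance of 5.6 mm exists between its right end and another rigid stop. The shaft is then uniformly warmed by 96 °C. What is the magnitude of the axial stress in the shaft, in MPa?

σ ≈ 0 MPa

Unrestrained expansion: δ_free = αΔT L = 22.9×10⁻⁶ × 96 × 1700 = 3.737 mm.
Since δ_free = 3.74 mm is less than the 5.6 mm gap, the shaft never touches the wall. No axial force develops.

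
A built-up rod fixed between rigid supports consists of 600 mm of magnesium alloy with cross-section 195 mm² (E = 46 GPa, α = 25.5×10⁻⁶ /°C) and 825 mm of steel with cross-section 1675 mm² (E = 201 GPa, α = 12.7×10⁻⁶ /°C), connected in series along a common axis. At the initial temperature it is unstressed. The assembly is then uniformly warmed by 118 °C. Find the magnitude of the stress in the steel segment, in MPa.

σ ≈ 26.2 MPa (compressive)

If the supports were absent, the total length change would be Σ αᵢΔT Lᵢ = 25.5×10⁻⁶×118×600 + 12.7×10⁻⁶×118×825 = 3.042 mm.
The rigid supports impose zero overall length change; the single axial force P common to all segments must satisfy P Σ Lᵢ/(AᵢEᵢ) = δ_free.
Σ Lᵢ/(AᵢEᵢ) = 600/(195×46×10³) + 825/(1675×201×10³) = 6.934×10⁻⁵ mm/N.
Hence P = δ_free / Σ(L/AE) = 3.042/6.934×10⁻⁵ = 43.87 kN (compressive).
σ_{steel} = P / A = 43870 / 1675 = 26.19 MPa.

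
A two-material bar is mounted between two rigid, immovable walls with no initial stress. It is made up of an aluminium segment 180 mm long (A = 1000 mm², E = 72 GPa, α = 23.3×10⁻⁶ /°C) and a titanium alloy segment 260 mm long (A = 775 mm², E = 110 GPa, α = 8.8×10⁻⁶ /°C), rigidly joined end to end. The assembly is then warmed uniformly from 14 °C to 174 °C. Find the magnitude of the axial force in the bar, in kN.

Free thermal expansion of the whole bar: Σ αᵢΔT Lᵢ = 23.3×10⁻⁶×160×180 + 8.8×10⁻⁶×160×260 = 1.037 mm.
The rigid supports impose zero overall length change; the single axial force P common to all segments must satisfy P Σ Lᵢ/(AᵢEᵢ) = δ_free.
The series flexibility is Σ Lᵢ/(AᵢEᵢ) = 180/(1000×72×10³) + 260/(775×110×10³) = 5.55×10⁻⁶ mm/N.
So P = 1.037 / 5.55×10⁻⁶ = 186.9 kN, compressive.

P ≈ 187 kN (compressive)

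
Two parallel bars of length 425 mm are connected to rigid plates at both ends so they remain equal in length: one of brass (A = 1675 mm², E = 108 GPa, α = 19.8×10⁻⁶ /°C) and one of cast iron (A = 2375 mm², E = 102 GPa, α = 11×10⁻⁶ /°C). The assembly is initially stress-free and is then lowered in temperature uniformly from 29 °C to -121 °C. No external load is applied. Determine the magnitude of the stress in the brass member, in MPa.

σ ≈ 81.6 MPa (tensile)

Both members must finish at the same length. With the larger α, the brass tends to over-contract; the plates restrain it, putting the brass in tension and the cast iron in compression. With no external load the two internal forces are equal and opposite, magnitude P.
Compatibility of the two members (thermal + elastic change equal): (α₁ − α₂)ΔT = P·[1/(A₁E₁) + 1/(A₂E₂)].
|α₁ − α₂|·ΔT = 8.8×10⁻⁶ × 150 = 0.00132.
1/(A₁E₁) + 1/(A₂E₂) = 1/(1675×108×10³) + 1/(2375×102×10³) = 9.656×10⁻⁹ N⁻¹.
P = 0.00132 / 9.656×10⁻⁹ = 136700 N = 136.7 kN.
σ_{brass} = P/A₁ = 136700/1675 = 81.61 MPa, tensile.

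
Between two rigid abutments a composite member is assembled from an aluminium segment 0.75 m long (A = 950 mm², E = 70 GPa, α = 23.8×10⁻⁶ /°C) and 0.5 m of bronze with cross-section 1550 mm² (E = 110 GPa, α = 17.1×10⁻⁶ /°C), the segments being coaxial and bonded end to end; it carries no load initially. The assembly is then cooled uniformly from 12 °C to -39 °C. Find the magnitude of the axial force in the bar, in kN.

P ≈ 94.7 kN (tensile)

Free thermal contraction of the whole bar: Σ αᵢΔT Lᵢ = 23.8×10⁻⁶×51×750 + 17.1×10⁻⁶×51×500 = 1.346 mm.
The rigid supports impose zero overall length change; the single axial force P common to all segments must satisfy P Σ Lᵢ/(AᵢEᵢ) = δ_free.
Σ Lᵢ/(AᵢEᵢ) = 750/(950×70×10³) + 500/(1550×110×10³) = 1.421×10⁻⁵ mm/N.
P = 1.346 / 1.421×10⁻⁵ = 94750 N = 94.75 kN, tensile.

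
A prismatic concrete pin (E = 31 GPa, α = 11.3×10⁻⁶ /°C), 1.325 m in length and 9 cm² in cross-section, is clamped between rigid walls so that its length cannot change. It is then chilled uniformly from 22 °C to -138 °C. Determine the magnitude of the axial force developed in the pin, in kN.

Full restraint means ε = 0, so the stress is σ = EαΔT = 31×10³ × 11.3×10⁻⁶ × 160 = 56.05 MPa.
Axial force P = σA = 56.05 × 900 = 50440 N = 50.44 kN, tensile.

P ≈ 50.4 kN (tensile)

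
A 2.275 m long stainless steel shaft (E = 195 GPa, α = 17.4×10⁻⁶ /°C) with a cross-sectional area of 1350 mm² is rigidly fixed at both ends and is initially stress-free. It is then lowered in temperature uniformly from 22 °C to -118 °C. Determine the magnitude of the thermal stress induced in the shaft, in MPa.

σ ≈ 475 MPa (tensile)

Because both ends are immovable the net strain is zero, and the suppressed thermal strain is αΔT = 17.4×10⁻⁶ × 140 = 2436×10⁻⁶.
σ = EαΔT = 195×10³ × 17.4×10⁻⁶ × 140 = 475 MPa (tensile; the shaft is trying to contract).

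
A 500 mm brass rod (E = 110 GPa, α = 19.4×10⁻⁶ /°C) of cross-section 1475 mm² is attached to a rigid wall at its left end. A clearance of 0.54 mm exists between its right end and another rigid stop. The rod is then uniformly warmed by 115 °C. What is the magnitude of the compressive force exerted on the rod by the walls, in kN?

P ≈ 187 kN

Unrestrained expansion: δ_free = αΔT L = 19.4×10⁻⁶ × 115 × 500 = 1.115 mm.
This exceeds the 0.54 mm gap, so the wall pushes back. The portion of expansion that must be recovered elastically is δ_free − gap = 1.115 − 0.54 = 0.5755 mm.
Compatibility: PL/(AE) = 0.5755 mm, so σ = P/A = E × (0.5755/500) = 126.6 MPa.
P = σA = 126.6 × 1475 = 186.7 kN.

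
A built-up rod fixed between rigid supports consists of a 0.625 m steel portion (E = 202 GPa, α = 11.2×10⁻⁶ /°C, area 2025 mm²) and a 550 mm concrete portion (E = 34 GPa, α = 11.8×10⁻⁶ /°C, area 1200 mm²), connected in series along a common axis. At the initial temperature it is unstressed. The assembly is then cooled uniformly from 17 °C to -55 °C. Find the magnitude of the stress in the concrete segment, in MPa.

With the walls removed the bar would change length by δ_free = Σ αᵢΔT Lᵢ = 11.2×10⁻⁶×72×625 + 11.8×10⁻⁶×72×550 = 0.9713 mm.
The walls prevent any net length change, so an axial force P (same in every segment) develops. Compatibility: P · Σ Lᵢ/(AᵢEᵢ) = δ_free.
Σ Lᵢ/(AᵢEᵢ) = 625/(2025×202×10³) + 550/(1200×34×10³) = 1.501×10⁻⁵ mm/N.
Hence P = δ_free / Σ(L/AE) = 0.9713/1.501×10⁻⁵ = 64.72 kN (tensile).
σ_{concrete} = P / A = 64720 / 1200 = 53.93 MPa.

σ ≈ 53.9 MPa (tensile)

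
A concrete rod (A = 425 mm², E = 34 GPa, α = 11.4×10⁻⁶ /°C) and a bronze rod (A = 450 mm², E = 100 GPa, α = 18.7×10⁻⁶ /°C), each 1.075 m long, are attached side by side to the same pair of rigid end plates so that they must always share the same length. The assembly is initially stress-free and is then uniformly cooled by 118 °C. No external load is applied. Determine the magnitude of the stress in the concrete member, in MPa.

Equilibrium of a rigid end plate with no external load gives equal and opposite internal forces ±P in the two members. Since α_{bronze} > α_{concrete}, cooling drives the bronze into tension and the concrete into compression.
Compatibility of the two members (thermal + elastic change equal): (α₁ − α₂)ΔT = P·[1/(A₁E₁) + 1/(A₂E₂)].
|α₁ − α₂|·ΔT = 7.3×10⁻⁶ × 118 = 0.0008614.
1/(A₁E₁) + 1/(A₂E₂) = 1/(425×34×10³) + 1/(450×100×10³) = 9.143×10⁻⁸ N⁻¹.
So P = 0.0008614 / 9.143×10⁻⁸ = 9.422 kN.
σ_{concrete} = P/A₁ = 9422/425 = 22.17 MPa, compressive.

σ ≈ 22.2 MPa (compressive)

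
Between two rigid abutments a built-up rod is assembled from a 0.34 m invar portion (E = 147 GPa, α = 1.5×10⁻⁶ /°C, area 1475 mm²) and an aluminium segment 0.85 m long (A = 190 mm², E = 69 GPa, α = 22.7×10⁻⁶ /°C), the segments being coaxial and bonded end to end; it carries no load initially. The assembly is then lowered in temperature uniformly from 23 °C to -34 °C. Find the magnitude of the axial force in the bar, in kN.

With the walls removed the bar would change length by δ_free = Σ αᵢΔT Lᵢ = 1.5×10⁻⁶×57×340 + 22.7×10⁻⁶×57×850 = 1.129 mm.
The rigid supports impose zero overall length change; the single axial force P common to all segments must satisfy P Σ Lᵢ/(AᵢEᵢ) = δ_free.
The series flexibility is Σ Lᵢ/(AᵢEᵢ) = 340/(1475×147×10³) + 850/(190×69×10³) = 6.64×10⁻⁵ mm/N.
So P = 1.129 / 6.64×10⁻⁵ = 17 kN, tensile.

P ≈ 17 kN (tensile)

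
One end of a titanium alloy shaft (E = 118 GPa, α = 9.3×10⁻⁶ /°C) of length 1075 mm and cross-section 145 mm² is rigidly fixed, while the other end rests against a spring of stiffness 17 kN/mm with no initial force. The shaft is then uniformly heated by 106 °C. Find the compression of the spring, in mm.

If the spring were absent the shaft would lengthen by αΔT L = 9.3×10⁻⁶ × 106 × 1075 = 1.06 mm.
Let P be the compressive force at the spring. The shaft shortens elastically by PL/(AE) and the spring compresses by P/k; together these equal δ_free.
P [ L/(AE) + 1/k ] = δ_free → P [ 1075/(145×118×10³) + 1/(17×10³) ] = 1.06.
P = 1.06 / 0.0001217 = 8711 N.
Spring compression = P/k = 8711/(17×10³) = 0.5124 mm.

δ ≈ 0.512 mm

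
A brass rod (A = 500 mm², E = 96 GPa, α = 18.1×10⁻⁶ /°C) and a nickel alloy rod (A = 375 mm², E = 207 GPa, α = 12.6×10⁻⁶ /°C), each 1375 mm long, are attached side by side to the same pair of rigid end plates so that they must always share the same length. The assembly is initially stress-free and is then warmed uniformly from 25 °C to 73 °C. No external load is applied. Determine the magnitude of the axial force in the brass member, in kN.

P ≈ 7.83 kN (compressive in the brass)

Both members must finish at the same length. With the larger α, the brass tends to over-expand; the plates restrain it, putting the brass in compression and the nickel alloy in tension. With no external load the two internal forces are equal and opposite, magnitude P.
Compatibility of the two members (thermal + elastic change equal): (α₁ − α₂)ΔT = P·[1/(A₁E₁) + 1/(A₂E₂)].
|α₁ − α₂|·ΔT = 5.5×10⁻⁶ × 48 = 0.000264.
1/(A₁E₁) + 1/(A₂E₂) = 1/(500×96×10³) + 1/(375×207×10³) = 3.372×10⁻⁸ N⁻¹.
P = 0.000264 / 3.372×10⁻⁸ = 7830 N = 7.83 kN.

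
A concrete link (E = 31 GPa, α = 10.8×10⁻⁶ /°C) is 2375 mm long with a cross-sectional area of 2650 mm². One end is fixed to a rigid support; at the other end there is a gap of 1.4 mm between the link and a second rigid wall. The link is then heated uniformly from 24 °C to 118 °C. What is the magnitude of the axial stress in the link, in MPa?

If the wall were absent the link would grow by αΔT L = 10.8×10⁻⁶ × 94 × 2375 = 2.411 mm.
This exceeds the 1.4 mm gap, so the wall pushes back. The portion of expansion that must be recovered elastically is δ_free − gap = 2.411 − 1.4 = 1.011 mm.
Compatibility: PL/(AE) = 1.011 mm, so σ = P/A = E × (1.011/2375) = 13.2 MPa.

σ ≈ 13.2 MPa (compressive)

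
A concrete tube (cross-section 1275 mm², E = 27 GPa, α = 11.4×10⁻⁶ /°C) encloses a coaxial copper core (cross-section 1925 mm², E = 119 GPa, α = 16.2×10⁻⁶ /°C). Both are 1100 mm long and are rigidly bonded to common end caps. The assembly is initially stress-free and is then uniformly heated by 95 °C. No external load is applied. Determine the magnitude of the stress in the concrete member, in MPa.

Equilibrium of a rigid end plate with no external load gives equal and opposite internal forces ±P in the two members. Since α_{copper} > α_{concrete}, heating drives the copper into compression and the concrete into tension.
Equating the net (thermal + elastic) strains gives |α₁ − α₂|·ΔT = P·[1/(A₁E₁) + 1/(A₂E₂)].
|α₁ − α₂|·ΔT = 4.8×10⁻⁶ × 95 = 0.000456.
1/(A₁E₁) + 1/(A₂E₂) = 1/(1275×27×10³) + 1/(1925×119×10³) = 3.341×10⁻⁸ N⁻¹.
P = 0.000456 / 3.341×10⁻⁸ = 13650 N = 13.65 kN.
σ_{concrete} = P/A₁ = 13650/1275 = 10.7 MPa, tensile.

σ ≈ 10.7 MPa (tensile)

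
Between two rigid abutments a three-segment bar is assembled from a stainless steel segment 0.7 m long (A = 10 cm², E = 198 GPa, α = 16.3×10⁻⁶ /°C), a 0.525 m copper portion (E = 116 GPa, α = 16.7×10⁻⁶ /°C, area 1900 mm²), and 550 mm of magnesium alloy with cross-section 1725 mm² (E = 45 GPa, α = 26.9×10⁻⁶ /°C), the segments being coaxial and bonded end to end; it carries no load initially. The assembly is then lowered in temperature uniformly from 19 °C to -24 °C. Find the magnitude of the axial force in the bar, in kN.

P ≈ 116 kN (tensile)

With the walls removed the bar would change length by δ_free = Σ αᵢΔT Lᵢ = 16.3×10⁻⁶×43×700 + 16.7×10⁻⁶×43×525 + 26.9×10⁻⁶×43×550 = 1.504 mm.
The walls prevent any net length change, so an axial force P (same in every segment) develops. Compatibility: P · Σ Lᵢ/(AᵢEᵢ) = δ_free.
Σ Lᵢ/(AᵢEᵢ) = 700/(1000×198×10³) + 525/(1900×116×10³) + 550/(1725×45×10³) = 1.3×10⁻⁵ mm/N.
P = 1.504 / 1.3×10⁻⁵ = 115700 N = 115.7 kN, tensile.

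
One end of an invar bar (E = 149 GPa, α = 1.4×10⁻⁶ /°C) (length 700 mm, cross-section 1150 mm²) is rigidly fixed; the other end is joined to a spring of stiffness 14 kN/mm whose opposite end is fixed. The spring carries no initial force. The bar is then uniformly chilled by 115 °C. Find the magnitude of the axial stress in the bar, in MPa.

σ ≈ 1.3 MPa (tensile)

Free thermal contraction: δ_free = αΔT L = 1.4×10⁻⁶ × 115 × 700 = 0.1127 mm.
With a force P in the spring, the elastic change of the bar is PL/(AE) and that of the spring is P/k; compatibility requires their sum to equal δ_free.
So P = δ_free / [L/(AE) + 1/k] = 0.1127 / [ 700/(1150×149×10³) + 1/(14×10³) ].
P = 0.1127 / 7.551×10⁻⁵ = 1492 N.
σ = P/A = 1492/1150 = 1.298 MPa.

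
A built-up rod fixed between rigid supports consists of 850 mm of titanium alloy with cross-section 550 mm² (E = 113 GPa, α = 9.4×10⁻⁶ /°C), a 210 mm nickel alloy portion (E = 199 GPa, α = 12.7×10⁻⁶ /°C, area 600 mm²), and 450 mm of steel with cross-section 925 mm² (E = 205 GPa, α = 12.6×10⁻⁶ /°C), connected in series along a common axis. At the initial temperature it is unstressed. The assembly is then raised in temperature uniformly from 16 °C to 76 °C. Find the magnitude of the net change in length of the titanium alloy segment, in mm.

|ΔL| ≈ 0.273 mm

With the walls removed the bar would change length by δ_free = Σ αᵢΔT Lᵢ = 9.4×10⁻⁶×60×850 + 12.7×10⁻⁶×60×210 + 12.6×10⁻⁶×60×450 = 0.9796 mm.
The walls prevent any net length change, so an axial force P (same in every segment) develops. Compatibility: P · Σ Lᵢ/(AᵢEᵢ) = δ_free.
The series flexibility is Σ Lᵢ/(AᵢEᵢ) = 850/(550×113×10³) + 210/(600×199×10³) + 450/(925×205×10³) = 1.781×10⁻⁵ mm/N.
So P = 0.9796 / 1.781×10⁻⁵ = 55.01 kN, compressive.
For the titanium alloy segment, free thermal change = 9.4×10⁻⁶×60×850 = 0.4794 mm and elastic change from P = 55010×850/(550×113×10³) = 0.7523 mm; these oppose, so the net change is 0.273 mm (segment shortens).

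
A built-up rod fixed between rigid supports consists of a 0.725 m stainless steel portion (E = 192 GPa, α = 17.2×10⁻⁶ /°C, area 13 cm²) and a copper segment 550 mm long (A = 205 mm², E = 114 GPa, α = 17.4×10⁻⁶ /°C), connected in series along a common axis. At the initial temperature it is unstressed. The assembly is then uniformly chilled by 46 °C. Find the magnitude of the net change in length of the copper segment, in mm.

|ΔL| ≈ 0.462 mm

If the supports were absent, the total length change would be Σ αᵢΔT Lᵢ = 17.2×10⁻⁶×46×725 + 17.4×10⁻⁶×46×550 = 1.014 mm.
The walls prevent any net length change, so an axial force P (same in every segment) develops. Compatibility: P · Σ Lᵢ/(AᵢEᵢ) = δ_free.
Σ Lᵢ/(AᵢEᵢ) = 725/(1300×192×10³) + 550/(205×114×10³) = 2.644×10⁻⁵ mm/N.
So P = 1.014 / 2.644×10⁻⁵ = 38.35 kN, tensile.
For the copper segment, free thermal change = 17.4×10⁻⁶×46×550 = 0.4402 mm and elastic change from P = 38350×550/(205×114×10³) = 0.9025 mm; these oppose, so the net change is 0.462 mm (segment lengthens).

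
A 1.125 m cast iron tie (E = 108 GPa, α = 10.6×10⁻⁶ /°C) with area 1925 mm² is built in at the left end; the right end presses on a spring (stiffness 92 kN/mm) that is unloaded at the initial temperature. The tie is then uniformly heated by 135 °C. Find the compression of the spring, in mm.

δ ≈ 1.07 mm

The unrestrained thermal change is αΔT L = 10.6×10⁻⁶ × 135 × 1125 = 1.61 mm.
Let P be the compressive force at the spring. The tie shortens elastically by PL/(AE) and the spring compresses by P/k; together these equal δ_free.
So P = δ_free / [L/(AE) + 1/k] = 1.61 / [ 1125/(1925×108×10³) + 1/(92×10³) ].
P = 1.61 / 1.628×10⁻⁵ = 98880 N.
Spring compression = P/k = 98880/(92×10³) = 1.075 mm.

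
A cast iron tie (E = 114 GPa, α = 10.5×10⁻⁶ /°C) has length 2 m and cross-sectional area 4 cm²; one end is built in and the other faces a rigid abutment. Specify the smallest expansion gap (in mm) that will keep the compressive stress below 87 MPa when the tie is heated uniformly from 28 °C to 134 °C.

g ≈ 0.7 mm

Free expansion if unrestrained: δ_free = αΔT L = 10.5×10⁻⁶ × 106 × 2000 = 2.226 mm.
At the allowable stress the elastic shortening the wall may impose is σL/E = 87 × 2000 / (114×10³) = 1.526 mm.
The gap must absorb the remainder: g_min = 2.226 − 1.526 = 0.6997 mm.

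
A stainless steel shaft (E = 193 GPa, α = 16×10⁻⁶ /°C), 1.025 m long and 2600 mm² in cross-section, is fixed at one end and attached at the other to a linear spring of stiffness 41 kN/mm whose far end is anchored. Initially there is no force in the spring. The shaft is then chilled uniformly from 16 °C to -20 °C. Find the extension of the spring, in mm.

δ ≈ 0.545 mm

The unrestrained thermal change is αΔT L = 16×10⁻⁶ × 36 × 1025 = 0.5904 mm.
Let P be the tensile force in the spring. The shaft extends elastically by PL/(AE) and the spring stretches by P/k; together these equal δ_free.
So P = δ_free / [L/(AE) + 1/k] = 0.5904 / [ 1025/(2600×193×10³) + 1/(41×10³) ].
P = 0.5904 / 2.643×10⁻⁵ = 22340 N.
Spring extension = P/k = 22340/(41×10³) = 0.5448 mm.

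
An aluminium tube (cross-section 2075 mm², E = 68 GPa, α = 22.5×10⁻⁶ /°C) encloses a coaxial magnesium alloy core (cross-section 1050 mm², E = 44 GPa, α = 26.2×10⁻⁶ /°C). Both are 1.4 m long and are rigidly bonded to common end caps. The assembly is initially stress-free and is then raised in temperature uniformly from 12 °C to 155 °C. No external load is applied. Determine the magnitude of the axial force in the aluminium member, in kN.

P ≈ 18.4 kN (tensile in the aluminium)

Equilibrium of a rigid end plate with no external load gives equal and opposite internal forces ±P in the two members. Since α_{magnesium alloy} > α_{aluminium}, heating drives the magnesium alloy into compression and the aluminium into tension.
Setting the final lengths equal and cancelling L: (α₁ − α₂)ΔT = P/(A₁E₁) + P/(A₂E₂).
|α₁ − α₂|·ΔT = 3.7×10⁻⁶ × 143 = 0.0005291.
1/(A₁E₁) + 1/(A₂E₂) = 1/(2075×68×10³) + 1/(1050×44×10³) = 2.873×10⁻⁸ N⁻¹.
P = 0.0005291 / 2.873×10⁻⁸ = 18410 N = 18.41 kN.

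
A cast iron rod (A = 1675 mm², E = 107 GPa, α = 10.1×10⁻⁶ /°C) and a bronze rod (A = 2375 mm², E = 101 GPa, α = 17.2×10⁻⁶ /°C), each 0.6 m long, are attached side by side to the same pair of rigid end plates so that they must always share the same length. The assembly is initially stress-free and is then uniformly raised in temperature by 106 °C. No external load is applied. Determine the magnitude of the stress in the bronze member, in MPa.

The bronze has the larger α, so on heating it would change length more than the cast iron if both were free. The rigid plates force a common final length, so the bronze is put into compression and the cast iron into tension, with equal and opposite forces P (no external load).
Compatibility of the two members (thermal + elastic change equal): (α₁ − α₂)ΔT = P·[1/(A₁E₁) + 1/(A₂E₂)].
|α₁ − α₂|·ΔT = 7.1×10⁻⁶ × 106 = 0.0007526.
1/(A₁E₁) + 1/(A₂E₂) = 1/(1675×107×10³) + 1/(2375×101×10³) = 9.748×10⁻⁹ N⁻¹.
P = 0.0007526 / 9.748×10⁻⁹ = 77200 N = 77.2 kN.
σ_{bronze} = P/A₂ = 77200/2375 = 32.51 MPa, compressive.

σ ≈ 32.5 MPa (compressive)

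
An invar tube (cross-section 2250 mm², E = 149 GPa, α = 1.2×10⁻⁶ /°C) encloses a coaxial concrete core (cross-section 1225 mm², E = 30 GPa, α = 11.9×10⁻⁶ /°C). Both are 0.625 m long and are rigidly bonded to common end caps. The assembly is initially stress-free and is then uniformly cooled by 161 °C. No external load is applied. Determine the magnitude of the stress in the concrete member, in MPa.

The concrete has the larger α, so on cooling it would change length more than the invar if both were free. The rigid plates force a common final length, so the concrete is put into tension and the invar into compression, with equal and opposite forces P (no external load).
Compatibility of the two members (thermal + elastic change equal): (α₁ − α₂)ΔT = P·[1/(A₁E₁) + 1/(A₂E₂)].
|α₁ − α₂|·ΔT = 10.7×10⁻⁶ × 161 = 0.001723.
1/(A₁E₁) + 1/(A₂E₂) = 1/(2250×149×10³) + 1/(1225×30×10³) = 3.019×10⁻⁸ N⁻¹.
So P = 0.001723 / 3.019×10⁻⁸ = 57.05 kN.
σ_{concrete} = P/A₂ = 57050/1225 = 46.58 MPa, tensile.

σ ≈ 46.6 MPa (tensile)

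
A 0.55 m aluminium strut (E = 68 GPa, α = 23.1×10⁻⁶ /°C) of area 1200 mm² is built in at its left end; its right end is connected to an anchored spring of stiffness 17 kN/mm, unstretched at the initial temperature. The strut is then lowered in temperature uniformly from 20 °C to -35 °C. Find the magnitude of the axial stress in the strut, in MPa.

Free thermal contraction: δ_free = αΔT L = 23.1×10⁻⁶ × 55 × 550 = 0.6988 mm.
Let P be the tensile force in the spring. The strut extends elastically by PL/(AE) and the spring stretches by P/k; together these equal δ_free.
P [ L/(AE) + 1/k ] = δ_free → P [ 550/(1200×68×10³) + 1/(17×10³) ] = 0.6988.
P = 0.6988 / 6.556×10⁻⁵ = 10660 N.
σ = P/A = 10660/1200 = 8.882 MPa.

σ ≈ 8.88 MPa (tensile)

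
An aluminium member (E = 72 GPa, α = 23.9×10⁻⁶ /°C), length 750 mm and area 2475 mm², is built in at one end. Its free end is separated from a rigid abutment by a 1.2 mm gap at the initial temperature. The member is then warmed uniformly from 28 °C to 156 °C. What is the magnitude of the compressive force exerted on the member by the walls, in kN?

P ≈ 260 kN

Unrestrained expansion: δ_free = αΔT L = 23.9×10⁻⁶ × 128 × 750 = 2.294 mm.
After closing the 1.2 mm clearance, 2.294 − 1.2 = 1.094 mm of expansion remains to be suppressed by the wall.
That suppressed elongation corresponds to σ = E·Δ/L = 72×10³ × 1.094/750 = 105.1 MPa.
P = σA = 105.1 × 2475 = 260 kN.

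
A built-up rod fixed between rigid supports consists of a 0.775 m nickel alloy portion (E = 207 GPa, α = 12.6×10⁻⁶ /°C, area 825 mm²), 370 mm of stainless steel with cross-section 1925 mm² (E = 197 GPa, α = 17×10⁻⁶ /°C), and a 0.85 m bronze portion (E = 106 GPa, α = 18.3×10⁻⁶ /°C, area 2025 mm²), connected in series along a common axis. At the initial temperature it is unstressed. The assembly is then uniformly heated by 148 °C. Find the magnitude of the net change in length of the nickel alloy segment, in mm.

If the supports were absent, the total length change would be Σ αᵢΔT Lᵢ = 12.6×10⁻⁶×148×775 + 17×10⁻⁶×148×370 + 18.3×10⁻⁶×148×850 = 4.678 mm.
The rigid supports impose zero overall length change; the single axial force P common to all segments must satisfy P Σ Lᵢ/(AᵢEᵢ) = δ_free.
Σ Lᵢ/(AᵢEᵢ) = 775/(825×207×10³) + 370/(1925×197×10³) + 850/(2025×106×10³) = 9.474×10⁻⁶ mm/N.
Hence P = δ_free / Σ(L/AE) = 4.678/9.474×10⁻⁶ = 493.8 kN (compressive).
For the nickel alloy segment, free thermal change = 12.6×10⁻⁶×148×775 = 1.445 mm and elastic change from P = 493800×775/(825×207×10³) = 2.241 mm; these oppose, so the net change is 0.796 mm (segment shortens).

|ΔL| ≈ 0.796 mm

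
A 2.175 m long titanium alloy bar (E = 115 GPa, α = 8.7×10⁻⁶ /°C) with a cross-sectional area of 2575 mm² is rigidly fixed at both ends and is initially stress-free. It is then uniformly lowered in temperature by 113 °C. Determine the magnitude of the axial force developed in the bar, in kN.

With zero net strain, σ = E·αΔT = 115 GPa × 8.7×10⁻⁶ × 113 = 113.1 MPa.
P = AEαΔT = 2575 × 115×10³ × 8.7×10⁻⁶ × 113 = 291.1 kN (tensile).

P ≈ 291 kN (tensile)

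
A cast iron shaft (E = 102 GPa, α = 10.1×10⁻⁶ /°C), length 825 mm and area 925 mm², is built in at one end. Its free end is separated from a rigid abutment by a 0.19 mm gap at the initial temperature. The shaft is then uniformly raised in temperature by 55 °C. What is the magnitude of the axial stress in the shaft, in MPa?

Free thermal elongation = αΔT L = 10.1×10⁻⁶ × 55 × 825 = 0.4583 mm.
This exceeds the 0.19 mm gap, so the wall pushes back. The portion of expansion that must be recovered elastically is δ_free − gap = 0.4583 − 0.19 = 0.2683 mm.
So σ = E(δ_free − g)/L = 102×10³ × 0.2683/825 = 33.17 MPa.

σ ≈ 33.2 MPa (compressive)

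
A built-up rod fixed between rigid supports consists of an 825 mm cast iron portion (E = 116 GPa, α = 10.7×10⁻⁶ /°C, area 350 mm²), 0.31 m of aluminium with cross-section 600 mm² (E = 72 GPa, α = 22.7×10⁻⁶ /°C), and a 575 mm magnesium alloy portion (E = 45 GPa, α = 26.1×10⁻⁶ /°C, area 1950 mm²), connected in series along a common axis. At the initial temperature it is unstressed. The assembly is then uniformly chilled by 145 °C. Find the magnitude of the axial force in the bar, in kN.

P ≈ 131 kN (tensile)

With the walls removed the bar would change length by δ_free = Σ αᵢΔT Lᵢ = 10.7×10⁻⁶×145×825 + 22.7×10⁻⁶×145×310 + 26.1×10⁻⁶×145×575 = 4.476 mm.
Since the ends are fixed, an axial force P builds up, equal in every segment, with P · Σ Lᵢ/(AᵢEᵢ) = δ_free.
The series flexibility is Σ Lᵢ/(AᵢEᵢ) = 825/(350×116×10³) + 310/(600×72×10³) + 575/(1950×45×10³) = 3.405×10⁻⁵ mm/N.
Hence P = δ_free / Σ(L/AE) = 4.476/3.405×10⁻⁵ = 131.5 kN (tensile).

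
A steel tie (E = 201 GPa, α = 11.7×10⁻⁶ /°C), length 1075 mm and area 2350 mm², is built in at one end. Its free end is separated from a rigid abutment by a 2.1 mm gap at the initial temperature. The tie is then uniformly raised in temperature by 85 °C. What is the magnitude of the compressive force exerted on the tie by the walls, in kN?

Free thermal elongation = αΔT L = 11.7×10⁻⁶ × 85 × 1075 = 1.069 mm.
Since δ_free = 1.07 mm is less than the 2.1 mm gap, the tie never touches the wall. No axial force develops.

P ≈ 0 kN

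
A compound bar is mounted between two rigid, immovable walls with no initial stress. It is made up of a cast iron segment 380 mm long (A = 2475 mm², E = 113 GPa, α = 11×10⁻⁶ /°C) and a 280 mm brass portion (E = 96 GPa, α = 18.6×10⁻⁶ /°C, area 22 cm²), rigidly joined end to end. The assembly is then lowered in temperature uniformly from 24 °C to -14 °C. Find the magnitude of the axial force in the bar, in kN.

P ≈ 133 kN (tensile)

Free thermal contraction of the whole bar: Σ αᵢΔT Lᵢ = 11×10⁻⁶×38×380 + 18.6×10⁻⁶×38×280 = 0.3567 mm.
Since the ends are fixed, an axial force P builds up, equal in every segment, with P · Σ Lᵢ/(AᵢEᵢ) = δ_free.
Σ Lᵢ/(AᵢEᵢ) = 380/(2475×113×10³) + 280/(2200×96×10³) = 2.684×10⁻⁶ mm/N.
Hence P = δ_free / Σ(L/AE) = 0.3567/2.684×10⁻⁶ = 132.9 kN (tensile).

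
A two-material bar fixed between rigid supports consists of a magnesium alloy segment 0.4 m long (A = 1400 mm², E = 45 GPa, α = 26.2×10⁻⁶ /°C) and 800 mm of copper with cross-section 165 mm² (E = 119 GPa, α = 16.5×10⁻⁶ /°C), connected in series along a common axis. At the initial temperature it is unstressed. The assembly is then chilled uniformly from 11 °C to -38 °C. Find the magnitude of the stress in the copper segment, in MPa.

If the supports were absent, the total length change would be Σ αᵢΔT Lᵢ = 26.2×10⁻⁶×49×400 + 16.5×10⁻⁶×49×800 = 1.16 mm.
Since the ends are fixed, an axial force P builds up, equal in every segment, with P · Σ Lᵢ/(AᵢEᵢ) = δ_free.
The series flexibility is Σ Lᵢ/(AᵢEᵢ) = 400/(1400×45×10³) + 800/(165×119×10³) = 4.709×10⁻⁵ mm/N.
So P = 1.16 / 4.709×10⁻⁵ = 24.64 kN, tensile.
σ_{copper} = P / A = 24640 / 165 = 149.3 MPa.

σ ≈ 149 MPa (tensile)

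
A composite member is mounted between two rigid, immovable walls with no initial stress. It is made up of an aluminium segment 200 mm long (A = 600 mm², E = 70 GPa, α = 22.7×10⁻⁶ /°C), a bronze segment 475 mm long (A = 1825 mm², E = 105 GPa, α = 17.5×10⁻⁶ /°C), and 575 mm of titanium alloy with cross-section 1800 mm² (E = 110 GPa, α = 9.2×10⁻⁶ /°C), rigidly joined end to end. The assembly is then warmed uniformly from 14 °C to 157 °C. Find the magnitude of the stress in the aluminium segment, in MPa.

σ ≈ 426 MPa (compressive)

If the supports were absent, the total length change would be Σ αᵢΔT Lᵢ = 22.7×10⁻⁶×143×200 + 17.5×10⁻⁶×143×475 + 9.2×10⁻⁶×143×575 = 2.594 mm.
Since the ends are fixed, an axial force P builds up, equal in every segment, with P · Σ Lᵢ/(AᵢEᵢ) = δ_free.
The series flexibility is Σ Lᵢ/(AᵢEᵢ) = 200/(600×70×10³) + 475/(1825×105×10³) + 575/(1800×110×10³) = 1.014×10⁻⁵ mm/N.
Hence P = δ_free / Σ(L/AE) = 2.594/1.014×10⁻⁵ = 255.7 kN (compressive).
σ_{aluminium} = P / A = 255700 / 600 = 426.2 MPa.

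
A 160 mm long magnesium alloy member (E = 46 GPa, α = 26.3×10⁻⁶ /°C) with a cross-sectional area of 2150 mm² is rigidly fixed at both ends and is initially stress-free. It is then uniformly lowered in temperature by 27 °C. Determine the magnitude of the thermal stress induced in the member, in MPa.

The supports are rigid, so the total axial strain is zero. The restrained thermal strain is ε = αΔT = 26.3×10⁻⁶ × 27 = 710.1×10⁻⁶.
Hence σ = E·αΔT = 46×10³ × 710.1×10⁻⁶ = 32.66 MPa, tensile.

σ ≈ 32.7 MPa (tensile)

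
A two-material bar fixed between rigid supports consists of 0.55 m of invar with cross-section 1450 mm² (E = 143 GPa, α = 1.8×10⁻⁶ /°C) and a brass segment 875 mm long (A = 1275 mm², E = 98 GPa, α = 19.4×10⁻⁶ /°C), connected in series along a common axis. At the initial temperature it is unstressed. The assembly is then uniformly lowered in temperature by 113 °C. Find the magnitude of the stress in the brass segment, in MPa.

σ ≈ 165 MPa (tensile)

With the walls removed the bar would change length by δ_free = Σ αᵢΔT Lᵢ = 1.8×10⁻⁶×113×550 + 19.4×10⁻⁶×113×875 = 2.03 mm.
The rigid supports impose zero overall length change; the single axial force P common to all segments must satisfy P Σ Lᵢ/(AᵢEᵢ) = δ_free.
The series flexibility is Σ Lᵢ/(AᵢEᵢ) = 550/(1450×143×10³) + 875/(1275×98×10³) = 9.655×10⁻⁶ mm/N.
Hence P = δ_free / Σ(L/AE) = 2.03/9.655×10⁻⁶ = 210.3 kN (tensile).
σ_{brass} = P / A = 210300 / 1275 = 164.9 MPa.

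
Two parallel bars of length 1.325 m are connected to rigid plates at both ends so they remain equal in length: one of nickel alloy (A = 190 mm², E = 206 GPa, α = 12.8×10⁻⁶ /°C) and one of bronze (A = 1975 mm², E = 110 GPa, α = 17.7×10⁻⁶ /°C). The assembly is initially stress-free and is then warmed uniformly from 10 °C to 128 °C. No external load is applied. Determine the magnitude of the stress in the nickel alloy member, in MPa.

σ ≈ 101 MPa (tensile)

The bronze has the larger α, so on heating it would change length more than the nickel alloy if both were free. The rigid plates force a common final length, so the bronze is put into compression and the nickel alloy into tension, with equal and opposite forces P (no external load).
Setting the final lengths equal and cancelling L: (α₁ − α₂)ΔT = P/(A₁E₁) + P/(A₂E₂).
|α₁ − α₂|·ΔT = 4.9×10⁻⁶ × 118 = 0.0005782.
1/(A₁E₁) + 1/(A₂E₂) = 1/(190×206×10³) + 1/(1975×110×10³) = 3.015×10⁻⁸ N⁻¹.
P = 0.0005782 / 3.015×10⁻⁸ = 19180 N = 19.18 kN.
σ_{nickel alloy} = P/A₁ = 19180/190 = 100.9 MPa, tensile.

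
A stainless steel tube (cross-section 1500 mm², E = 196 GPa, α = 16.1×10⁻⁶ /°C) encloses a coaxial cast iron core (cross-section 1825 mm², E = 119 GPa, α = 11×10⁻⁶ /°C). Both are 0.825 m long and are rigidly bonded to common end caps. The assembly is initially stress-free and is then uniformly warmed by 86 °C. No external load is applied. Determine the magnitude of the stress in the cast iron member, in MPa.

Equilibrium of a rigid end plate with no external load gives equal and opposite internal forces ±P in the two members. Since α_{stainless steel} > α_{cast iron}, heating drives the stainless steel into compression and the cast iron into tension.
Equating the net (thermal + elastic) strains gives |α₁ − α₂|·ΔT = P·[1/(A₁E₁) + 1/(A₂E₂)].
|α₁ − α₂|·ΔT = 5.1×10⁻⁶ × 86 = 0.0004386.
1/(A₁E₁) + 1/(A₂E₂) = 1/(1500×196×10³) + 1/(1825×119×10³) = 8.006×10⁻⁹ N⁻¹.
So P = 0.0004386 / 8.006×10⁻⁹ = 54.78 kN.
σ_{cast iron} = P/A₂ = 54780/1825 = 30.02 MPa, tensile.

σ ≈ 30 MPa (tensile)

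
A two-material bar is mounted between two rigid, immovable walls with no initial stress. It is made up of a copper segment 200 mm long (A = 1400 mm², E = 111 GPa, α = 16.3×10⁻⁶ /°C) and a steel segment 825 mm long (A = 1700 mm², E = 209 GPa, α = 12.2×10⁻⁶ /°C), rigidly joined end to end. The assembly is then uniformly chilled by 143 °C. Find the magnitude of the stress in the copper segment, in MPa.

σ ≈ 377 MPa (tensile)

Free thermal contraction of the whole bar: Σ αᵢΔT Lᵢ = 16.3×10⁻⁶×143×200 + 12.2×10⁻⁶×143×825 = 1.905 mm.
Since the ends are fixed, an axial force P builds up, equal in every segment, with P · Σ Lᵢ/(AᵢEᵢ) = δ_free.
Σ Lᵢ/(AᵢEᵢ) = 200/(1400×111×10³) + 825/(1700×209×10³) = 3.609×10⁻⁶ mm/N.
Hence P = δ_free / Σ(L/AE) = 1.905/3.609×10⁻⁶ = 528 kN (tensile).
σ_{copper} = P / A = 528000 / 1400 = 377.1 MPa.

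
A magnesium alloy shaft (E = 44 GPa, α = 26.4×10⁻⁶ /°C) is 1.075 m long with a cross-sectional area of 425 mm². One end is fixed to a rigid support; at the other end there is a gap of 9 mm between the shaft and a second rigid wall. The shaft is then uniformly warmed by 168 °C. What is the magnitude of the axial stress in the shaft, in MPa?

σ ≈ 0 MPa

Free thermal elongation = αΔT L = 26.4×10⁻⁶ × 168 × 1075 = 4.768 mm.
Since δ_free = 4.77 mm is less than the 9 mm gap, the shaft never touches the wall. No axial force develops.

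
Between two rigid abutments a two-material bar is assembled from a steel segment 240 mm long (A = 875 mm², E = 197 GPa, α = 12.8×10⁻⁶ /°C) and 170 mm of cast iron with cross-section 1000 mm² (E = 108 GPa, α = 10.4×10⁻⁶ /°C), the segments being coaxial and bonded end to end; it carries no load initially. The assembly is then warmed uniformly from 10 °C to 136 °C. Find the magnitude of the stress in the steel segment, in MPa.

If the supports were absent, the total length change would be Σ αᵢΔT Lᵢ = 12.8×10⁻⁶×126×240 + 10.4×10⁻⁶×126×170 = 0.6098 mm.
Since the ends are fixed, an axial force P builds up, equal in every segment, with P · Σ Lᵢ/(AᵢEᵢ) = δ_free.
Σ Lᵢ/(AᵢEᵢ) = 240/(875×197×10³) + 170/(1000×108×10³) = 2.966×10⁻⁶ mm/N.
So P = 0.6098 / 2.966×10⁻⁶ = 205.6 kN, compressive.
σ_{steel} = P / A = 205600 / 875 = 235 MPa.

σ ≈ 235 MPa (compressive)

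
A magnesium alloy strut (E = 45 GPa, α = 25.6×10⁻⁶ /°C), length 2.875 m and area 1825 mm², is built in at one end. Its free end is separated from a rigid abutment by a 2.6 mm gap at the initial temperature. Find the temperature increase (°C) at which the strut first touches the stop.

ΔT ≈ 35.3 °C

Contact occurs when the free expansion equals the gap: αΔT L = 2.6 mm.
ΔT = 2.6 / (25.6×10⁻⁶ × 2875) = 35.33 °C.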